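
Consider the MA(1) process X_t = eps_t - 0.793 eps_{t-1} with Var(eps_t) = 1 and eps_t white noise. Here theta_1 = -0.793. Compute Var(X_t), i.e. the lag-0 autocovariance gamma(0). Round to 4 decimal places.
\gamma(0) = 1.6288

For an MA(q) process X_t = eps_t + sum_i theta_i eps_{t-i} with
Var(eps_t) = sigma^2, the variance is
  gamma(0) = sigma^2 * (1 + sum_i theta_i^2).
  sum_i theta_i^2 = (-0.793)^2 = 0.628849.
  gamma(0) = 1 * (1 + 0.628849) = 1 * 1.628849 = 1.628849, which rounds to 1.6288.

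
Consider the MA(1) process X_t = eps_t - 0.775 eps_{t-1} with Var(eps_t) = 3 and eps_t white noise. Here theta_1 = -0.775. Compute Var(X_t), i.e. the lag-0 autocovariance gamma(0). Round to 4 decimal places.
\gamma(0) = 4.8019

For an MA(q) process X_t = eps_t + sum_i theta_i eps_{t-i} with
Var(eps_t) = sigma^2, the variance is
  gamma(0) = sigma^2 * (1 + sum_i theta_i^2).
  sum_i theta_i^2 = (-0.775)^2 = 0.600625.
  gamma(0) = 3 * (1 + 0.600625) = 3 * 1.600625 = 4.801875, which rounds to 4.8019.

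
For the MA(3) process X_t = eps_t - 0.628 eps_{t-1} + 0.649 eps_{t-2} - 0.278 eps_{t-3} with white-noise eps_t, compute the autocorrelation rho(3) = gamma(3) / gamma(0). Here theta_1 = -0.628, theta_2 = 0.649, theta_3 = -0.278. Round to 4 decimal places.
\rho(3) = -0.1469

For an MA(q) process with theta_0 = 1, the autocovariance is
  gamma(k) = sigma^2 * sum_{i=0..q-k} theta_i * theta_{i+k},
and rho(k) = gamma(k) / gamma(0). Sigma^2 cancels.
  numerator   = (1)*(-0.278) = -0.278.
  denominator = (1)^2 + (-0.628)^2 + (0.649)^2 + (-0.278)^2 = 1.892869.
  rho(3) = -0.278 / 1.892869 = -0.1469.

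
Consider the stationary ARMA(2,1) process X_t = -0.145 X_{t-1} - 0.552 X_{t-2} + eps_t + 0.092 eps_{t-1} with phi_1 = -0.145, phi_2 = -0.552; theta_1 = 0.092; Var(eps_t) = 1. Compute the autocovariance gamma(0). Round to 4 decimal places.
\gamma(0) = 1.4382

Multiply the model equation by X_{t-k} and take expectations. With theta_0 = psi_0 = 1 and psi_j the MA(infinity) weights, this gives
  gamma(k) - sum_i phi_i gamma(k-i) = c_k,
  c_k = sigma^2 * sum_{j=k..q} theta_j psi_{j-k}   (c_k = 0 for k > q),
using gamma(-m) = gamma(m).
psi-weights needed (psi_j = theta_j + sum_i phi_i psi_{j-i}):
  psi_1 = theta_1 + phi_1 = 0.092 + (-0.145) = -0.053
Right-hand sides:
  c_0 = sigma^2 (1 + theta_1 psi_1) = 1 * (1 + (0.092)(-0.053)) = 1 * 0.995124 = 0.995124
  c_1 = sigma^2 theta_1 = 1 * (0.092) = 0.092
  c_2 = 0
Equations for k = 0, 1, 2 (AR order 2, c_2 = 0):
  (E0) gamma(0) = phi_1 gamma(1) + phi_2 gamma(2) + c_0
  (E1) gamma(1) = phi_1 gamma(0) + phi_2 gamma(1) + c_1
  (E2) gamma(2) = phi_1 gamma(1) + phi_2 gamma(0)
From (E1): gamma(1) = A gamma(0) + B with
  A = phi_1 / (1 - phi_2) = -0.145 / 1.552 = -0.093428,   B = c_1 / (1 - phi_2) = 0.092 / 1.552 = 0.059278.
Insert (E2) into (E0): gamma(0) (1 - phi_2^2) = phi_1 (1 + phi_2) gamma(1) + c_0.
  phi_1 (1 + phi_2) = (-0.145)(0.448) = -0.06496,   1 - phi_2^2 = 0.695296.
Replace gamma(1) by A gamma(0) + B and collect gamma(0):
  gamma(0) [0.695296 - (-0.06496)(-0.093428)] = (-0.06496)(0.059278) + 0.995124
  gamma(0) * 0.689227 = 0.991273
  gamma(0) = 0.991273 / 0.689227 = 1.438239.
Therefore gamma(0) = 1.4382 (to 4 decimal places).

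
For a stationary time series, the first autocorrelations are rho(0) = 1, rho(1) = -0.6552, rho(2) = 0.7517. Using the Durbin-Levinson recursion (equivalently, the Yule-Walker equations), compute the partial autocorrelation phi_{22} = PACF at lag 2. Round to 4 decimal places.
\phi_{22} = 0.5649

The PACF at lag k is phi_{kk}, the last component of the solution
to the Yule-Walker system G_k phi = r_k where
  (G_k)_{ij} = rho(|i - j|), (r_k)_i = rho(i), i,j = 1..k.
Equivalently, Durbin-Levinson gives phi_{kk} iteratively:
  phi_{11} = rho(1)
  phi_{kk} = [rho(k) - sum_{j=1..k-1} phi_{k-1,j} rho(k-j)]
            / [1 - sum_{j=1..k-1} phi_{k-1,j} rho(j)],
  phi_{k,j} = phi_{k-1,j} - phi_{kk} phi_{k-1,k-j},  j = 1..k-1.
Step k = 1:
  phi_11 = rho(1) = -0.6552.
Step k = 2:
  phi_22 = [rho(2) - phi_11 rho(1)] / [1 - phi_11 rho(1)] = [0.7517 - (-0.6552)(-0.6552)] / [1 - (-0.6552)(-0.6552)]
         = 0.32241296 / 0.57071296 = 0.5649.
Therefore phi_{22} = 0.5649.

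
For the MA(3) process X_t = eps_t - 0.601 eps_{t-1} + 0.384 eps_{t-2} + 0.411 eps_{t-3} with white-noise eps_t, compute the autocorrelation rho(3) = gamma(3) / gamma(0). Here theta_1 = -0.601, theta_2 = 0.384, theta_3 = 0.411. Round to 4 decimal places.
\rho(3) = 0.2450

For an MA(q) process with theta_0 = 1, the autocovariance is
  gamma(k) = sigma^2 * sum_{i=0..q-k} theta_i * theta_{i+k},
and rho(k) = gamma(k) / gamma(0). Sigma^2 cancels.
  numerator   = (1)*(0.411) = 0.411.
  denominator = (1)^2 + (-0.601)^2 + (0.384)^2 + (0.411)^2 = 1.677578.
  rho(3) = 0.411 / 1.677578 = 0.2450.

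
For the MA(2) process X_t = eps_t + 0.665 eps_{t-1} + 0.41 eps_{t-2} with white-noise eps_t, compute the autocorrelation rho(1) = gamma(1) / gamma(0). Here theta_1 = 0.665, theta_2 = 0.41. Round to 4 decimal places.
\rho(1) = 0.5823

For an MA(q) process with theta_0 = 1, the autocovariance is
  gamma(k) = sigma^2 * sum_{i=0..q-k} theta_i * theta_{i+k},
and rho(k) = gamma(k) / gamma(0). Sigma^2 cancels.
  numerator   = (1)*(0.665) + (0.665)*(0.41) = 0.93765.
  denominator = (1)^2 + (0.665)^2 + (0.41)^2 = 1.610325.
  rho(1) = 0.93765 / 1.610325 = 0.5823.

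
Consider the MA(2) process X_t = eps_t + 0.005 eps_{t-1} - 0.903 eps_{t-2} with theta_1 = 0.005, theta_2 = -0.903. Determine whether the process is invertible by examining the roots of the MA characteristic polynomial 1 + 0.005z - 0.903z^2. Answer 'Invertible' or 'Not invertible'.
\text{Invertible}

The MA(q) characteristic polynomial is P(z) = 1 + 0.005z - 0.903z^2.
Invertibility requires all roots to lie outside the unit circle, i.e. |z| > 1 for every root.
Set 1 + (0.005) z + (-0.903) z^2 = 0, i.e. a z^2 + b z + c = 0 with a = -0.903, b = 0.005, c = 1.
Discriminant D = b^2 - 4ac = (0.005)^2 - 4*(-0.903)*1 = 0.000025 - (-3.612) = 3.612025.
D >= 0, so the roots are real: z = (-b +/- sqrt(D)) / (2a) = (-0.005 +/- 1.900533) / (-1.806).
  z_1 = (-0.005 + 1.900533) / (-1.806) = -1.0496,   |z_1| = 1.0496.
  z_2 = (-0.005 - 1.900533) / (-1.806) = 1.0551,   |z_2| = 1.0551.
Moduli of all roots: 1.0496, 1.0551.
All moduli strictly greater than 1? Yes.
Verdict: Invertible.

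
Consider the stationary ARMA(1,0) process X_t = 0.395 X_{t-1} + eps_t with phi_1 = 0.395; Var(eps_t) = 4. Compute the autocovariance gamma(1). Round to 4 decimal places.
\gamma(1) = 1.8721

Multiply the model equation by X_{t-k} and take expectations. With theta_0 = psi_0 = 1 and psi_j the MA(infinity) weights, this gives
  gamma(k) - sum_i phi_i gamma(k-i) = c_k,
  c_k = sigma^2 * sum_{j=k..q} theta_j psi_{j-k}   (c_k = 0 for k > q),
using gamma(-m) = gamma(m).
Pure AR (q = 0): c_0 = sigma^2 = 4, c_k = 0 for k >= 1.
Equations for k = 0 and k = 1 (AR order 1):
  gamma(0) = phi_1 gamma(1) + c_0
  gamma(1) = phi_1 gamma(0) + c_1
Substituting the second into the first: gamma(0) (1 - phi_1^2) = c_0 + phi_1 c_1, so
  gamma(0) = c_0 / (1 - phi_1^2) = 4 / (1 - (0.395)^2) = 4 / 0.843975 = 4.739477.
  gamma(1) = phi_1 gamma(0) = (0.395)(4.739477) = 1.872093.
Therefore gamma(1) = 1.8721 (to 4 decimal places).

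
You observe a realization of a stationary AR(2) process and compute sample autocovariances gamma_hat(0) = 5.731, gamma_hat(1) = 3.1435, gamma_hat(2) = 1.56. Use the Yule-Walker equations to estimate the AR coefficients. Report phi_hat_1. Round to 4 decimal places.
\hat\phi_{1} = 0.5710

The Yule-Walker equations for an AR(p) process read, in matrix form,
  Gamma_p phi = r_p,   with   (Gamma_p)_{ij} = gamma(|i - j|),
                       (r_p)_i = gamma(i),   i,j = 1..p.
Substitute the sample gammas (Toeplitz matrix and right-hand side of size 2):
  Gamma_p = [[5.731, 3.1435], [3.1435, 5.731]]
  r_p     = [3.1435, 1.56]
Written out:
  5.731 phi_1 + 3.1435 phi_2 = 3.1435
  3.1435 phi_1 + 5.731 phi_2 = 1.56
Solve by Cramer's rule:
  det = gamma(0)^2 - gamma(1)^2 = (5.731)^2 - (3.1435)^2 = 32.844361 - 9.88159225 = 22.96276875
  phi_hat_1 = [gamma(1) gamma(0) - gamma(1) gamma(2)] / det = [(3.1435)(5.731) - (3.1435)(1.56)] / 22.96276875 = 13.1115385 / 22.96276875 = 0.571
  phi_hat_2 = [gamma(0) gamma(2) - gamma(1)^2] / det = [(5.731)(1.56) - (3.1435)^2] / 22.96276875 = -0.94123225 / 22.96276875 = -0.041
So phi_hat = [0.5710, -0.0410].
Therefore phi_hat_1 = 0.5710.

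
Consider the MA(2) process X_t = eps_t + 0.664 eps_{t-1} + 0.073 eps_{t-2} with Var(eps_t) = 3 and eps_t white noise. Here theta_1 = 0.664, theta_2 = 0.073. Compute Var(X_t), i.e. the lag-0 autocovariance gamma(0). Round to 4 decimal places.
\gamma(0) = 4.3387

For an MA(q) process X_t = eps_t + sum_i theta_i eps_{t-i} with
Var(eps_t) = sigma^2, the variance is
  gamma(0) = sigma^2 * (1 + sum_i theta_i^2).
  sum_i theta_i^2 = (0.664)^2 + (0.073)^2 = 0.440896 + 0.005329 = 0.446225.
  gamma(0) = 3 * (1 + 0.446225) = 3 * 1.446225 = 4.338675, which rounds to 4.3387.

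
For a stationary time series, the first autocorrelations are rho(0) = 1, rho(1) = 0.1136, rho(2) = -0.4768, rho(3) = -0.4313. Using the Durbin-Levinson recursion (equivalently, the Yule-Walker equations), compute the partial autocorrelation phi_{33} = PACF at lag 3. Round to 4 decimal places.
\phi_{33} = -0.3950

The PACF at lag k is phi_{kk}, the last component of the solution
to the Yule-Walker system G_k phi = r_k where
  (G_k)_{ij} = rho(|i - j|), (r_k)_i = rho(i), i,j = 1..k.
Equivalently, Durbin-Levinson gives phi_{kk} iteratively:
  phi_{11} = rho(1)
  phi_{kk} = [rho(k) - sum_{j=1..k-1} phi_{k-1,j} rho(k-j)]
            / [1 - sum_{j=1..k-1} phi_{k-1,j} rho(j)],
  phi_{k,j} = phi_{k-1,j} - phi_{kk} phi_{k-1,k-j},  j = 1..k-1.
Step k = 1:
  phi_11 = rho(1) = 0.1136.
Step k = 2:
  phi_22 = [rho(2) - phi_11 rho(1)] / [1 - phi_11 rho(1)] = [-0.4768 - (0.1136)(0.1136)] / [1 - (0.1136)(0.1136)]
         = -0.48970496 / 0.98709504 = -0.496107.
  Update: phi_21 = phi_11 - phi_22 phi_11 = 0.1136 - (-0.496107)(0.1136) = 0.169958.
Step k = 3:
  phi_33 = [rho(3) - phi_21 rho(2) - phi_22 rho(1)] / [1 - phi_21 rho(1) - phi_22 rho(2)]
    numerator   = -0.4313 - (0.169958)(-0.4768) - (-0.496107)(0.1136) = -0.29390635
    denominator = 1 - (0.169958)(0.1136) - (-0.496107)(-0.4768) = 0.74414888
  phi_33 = -0.29390635 / 0.74414888 = -0.395.
Therefore phi_{33} = -0.3950.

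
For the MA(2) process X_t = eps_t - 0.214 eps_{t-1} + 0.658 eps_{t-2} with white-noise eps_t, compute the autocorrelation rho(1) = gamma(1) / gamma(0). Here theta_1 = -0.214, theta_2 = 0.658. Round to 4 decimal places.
\rho(1) = -0.2399

For an MA(q) process with theta_0 = 1, the autocovariance is
  gamma(k) = sigma^2 * sum_{i=0..q-k} theta_i * theta_{i+k},
and rho(k) = gamma(k) / gamma(0). Sigma^2 cancels.
  numerator   = (1)*(-0.214) + (-0.214)*(0.658) = -0.354812.
  denominator = (1)^2 + (-0.214)^2 + (0.658)^2 = 1.47876.
  rho(1) = -0.354812 / 1.47876 = -0.2399.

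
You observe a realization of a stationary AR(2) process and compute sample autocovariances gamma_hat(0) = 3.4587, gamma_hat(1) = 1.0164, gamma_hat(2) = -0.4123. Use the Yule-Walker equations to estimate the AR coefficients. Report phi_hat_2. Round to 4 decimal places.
\hat\phi_{2} = -0.2250

The Yule-Walker equations for an AR(p) process read, in matrix form,
  Gamma_p phi = r_p,   with   (Gamma_p)_{ij} = gamma(|i - j|),
                       (r_p)_i = gamma(i),   i,j = 1..p.
Substitute the sample gammas (Toeplitz matrix and right-hand side of size 2):
  Gamma_p = [[3.4587, 1.0164], [1.0164, 3.4587]]
  r_p     = [1.0164, -0.4123]
Written out:
  3.4587 phi_1 + 1.0164 phi_2 = 1.0164
  1.0164 phi_1 + 3.4587 phi_2 = -0.4123
Solve by Cramer's rule:
  det = gamma(0)^2 - gamma(1)^2 = (3.4587)^2 - (1.0164)^2 = 11.96260569 - 1.03306896 = 10.92953673
  phi_hat_1 = [gamma(1) gamma(0) - gamma(1) gamma(2)] / det = [(1.0164)(3.4587) - (1.0164)(-0.4123)] / 10.92953673 = 3.9344844 / 10.92953673 = 0.36
  phi_hat_2 = [gamma(0) gamma(2) - gamma(1)^2] / det = [(3.4587)(-0.4123) - (1.0164)^2] / 10.92953673 = -2.45909097 / 10.92953673 = -0.225
So phi_hat = [0.3600, -0.2250].
Therefore phi_hat_2 = -0.2250.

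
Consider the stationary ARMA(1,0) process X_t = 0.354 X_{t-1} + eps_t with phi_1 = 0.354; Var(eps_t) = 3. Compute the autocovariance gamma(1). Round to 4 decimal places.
\gamma(1) = 1.2142

Multiply the model equation by X_{t-k} and take expectations. With theta_0 = psi_0 = 1 and psi_j the MA(infinity) weights, this gives
  gamma(k) - sum_i phi_i gamma(k-i) = c_k,
  c_k = sigma^2 * sum_{j=k..q} theta_j psi_{j-k}   (c_k = 0 for k > q),
using gamma(-m) = gamma(m).
Pure AR (q = 0): c_0 = sigma^2 = 3, c_k = 0 for k >= 1.
Equations for k = 0 and k = 1 (AR order 1):
  gamma(0) = phi_1 gamma(1) + c_0
  gamma(1) = phi_1 gamma(0) + c_1
Substituting the second into the first: gamma(0) (1 - phi_1^2) = c_0 + phi_1 c_1, so
  gamma(0) = c_0 / (1 - phi_1^2) = 3 / (1 - (0.354)^2) = 3 / 0.874684 = 3.42981.
  gamma(1) = phi_1 gamma(0) = (0.354)(3.42981) = 1.214153.
Therefore gamma(1) = 1.2142 (to 4 decimal places).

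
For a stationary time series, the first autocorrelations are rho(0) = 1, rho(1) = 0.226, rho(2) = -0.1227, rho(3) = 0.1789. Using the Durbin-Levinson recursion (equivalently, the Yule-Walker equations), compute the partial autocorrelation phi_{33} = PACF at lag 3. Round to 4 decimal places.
\phi_{33} = 0.2760

The PACF at lag k is phi_{kk}, the last component of the solution
to the Yule-Walker system G_k phi = r_k where
  (G_k)_{ij} = rho(|i - j|), (r_k)_i = rho(i), i,j = 1..k.
Equivalently, Durbin-Levinson gives phi_{kk} iteratively:
  phi_{11} = rho(1)
  phi_{kk} = [rho(k) - sum_{j=1..k-1} phi_{k-1,j} rho(k-j)]
            / [1 - sum_{j=1..k-1} phi_{k-1,j} rho(j)],
  phi_{k,j} = phi_{k-1,j} - phi_{kk} phi_{k-1,k-j},  j = 1..k-1.
Step k = 1:
  phi_11 = rho(1) = 0.226.
Step k = 2:
  phi_22 = [rho(2) - phi_11 rho(1)] / [1 - phi_11 rho(1)] = [-0.1227 - (0.226)(0.226)] / [1 - (0.226)(0.226)]
         = -0.173776 / 0.948924 = -0.18313.
  Update: phi_21 = phi_11 - phi_22 phi_11 = 0.226 - (-0.18313)(0.226) = 0.267387.
Step k = 3:
  phi_33 = [rho(3) - phi_21 rho(2) - phi_22 rho(1)] / [1 - phi_21 rho(1) - phi_22 rho(2)]
    numerator   = 0.1789 - (0.267387)(-0.1227) - (-0.18313)(0.226) = 0.25309569
    denominator = 1 - (0.267387)(0.226) - (-0.18313)(-0.1227) = 0.91710048
  phi_33 = 0.25309569 / 0.91710048 = 0.276.
Therefore phi_{33} = 0.2760.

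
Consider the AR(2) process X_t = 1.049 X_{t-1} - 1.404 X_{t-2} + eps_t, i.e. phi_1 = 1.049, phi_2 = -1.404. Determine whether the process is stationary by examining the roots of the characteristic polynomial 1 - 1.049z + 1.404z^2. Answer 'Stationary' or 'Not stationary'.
\text{Not stationary}

The AR(p) characteristic polynomial is P(z) = 1 - 1.049z + 1.404z^2.
Stationarity requires all roots to lie outside the unit circle, i.e. |z| > 1 for every root.
Set 1 + (-1.049) z + (1.404) z^2 = 0, i.e. a z^2 + b z + c = 0 with a = 1.404, b = -1.049, c = 1.
Discriminant D = b^2 - 4ac = (-1.049)^2 - 4*(1.404)*1 = 1.100401 - (5.616) = -4.515599.
D < 0, so the roots are the complex-conjugate pair z = (-b +/- i sqrt(-D)) / (2a) = 0.3736 +/- 0.7568i.
For a conjugate pair |z|^2 = z * conj(z) = (product of roots) = c/a = 1/(1.404) = 0.712251, so |z| = sqrt(0.712251) = 0.8439 for both roots.
Moduli of all roots: 0.8439, 0.8439.
All moduli strictly greater than 1? No.
Verdict: Not stationary.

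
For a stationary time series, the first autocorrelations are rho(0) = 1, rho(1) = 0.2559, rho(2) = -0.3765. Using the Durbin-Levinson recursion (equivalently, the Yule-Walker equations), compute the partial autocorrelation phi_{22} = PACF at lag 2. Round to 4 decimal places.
\phi_{22} = -0.4730

The PACF at lag k is phi_{kk}, the last component of the solution
to the Yule-Walker system G_k phi = r_k where
  (G_k)_{ij} = rho(|i - j|), (r_k)_i = rho(i), i,j = 1..k.
Equivalently, Durbin-Levinson gives phi_{kk} iteratively:
  phi_{11} = rho(1)
  phi_{kk} = [rho(k) - sum_{j=1..k-1} phi_{k-1,j} rho(k-j)]
            / [1 - sum_{j=1..k-1} phi_{k-1,j} rho(j)],
  phi_{k,j} = phi_{k-1,j} - phi_{kk} phi_{k-1,k-j},  j = 1..k-1.
Step k = 1:
  phi_11 = rho(1) = 0.2559.
Step k = 2:
  phi_22 = [rho(2) - phi_11 rho(1)] / [1 - phi_11 rho(1)] = [-0.3765 - (0.2559)(0.2559)] / [1 - (0.2559)(0.2559)]
         = -0.44198481 / 0.93451519 = -0.473.
Therefore phi_{22} = -0.4730.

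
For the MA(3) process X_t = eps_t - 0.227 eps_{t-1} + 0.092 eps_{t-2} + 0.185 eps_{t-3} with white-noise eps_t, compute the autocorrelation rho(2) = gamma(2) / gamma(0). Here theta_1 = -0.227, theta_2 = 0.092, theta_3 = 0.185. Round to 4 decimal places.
\rho(2) = 0.0457

For an MA(q) process with theta_0 = 1, the autocovariance is
  gamma(k) = sigma^2 * sum_{i=0..q-k} theta_i * theta_{i+k},
and rho(k) = gamma(k) / gamma(0). Sigma^2 cancels.
  numerator   = (1)*(0.092) + (-0.227)*(0.185) = 0.050005.
  denominator = (1)^2 + (-0.227)^2 + (0.092)^2 + (0.185)^2 = 1.094218.
  rho(2) = 0.050005 / 1.094218 = 0.0457.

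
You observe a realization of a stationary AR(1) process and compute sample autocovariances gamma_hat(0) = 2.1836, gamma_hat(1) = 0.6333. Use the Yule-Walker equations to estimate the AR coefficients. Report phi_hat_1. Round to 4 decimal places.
\hat\phi_{1} = 0.2900

The Yule-Walker equations for an AR(p) process read, in matrix form,
  Gamma_p phi = r_p,   with   (Gamma_p)_{ij} = gamma(|i - j|),
                       (r_p)_i = gamma(i),   i,j = 1..p.
Substitute the sample gammas (Toeplitz matrix and right-hand side of size 1):
  Gamma_p = [[2.1836]]
  r_p     = [0.6333]
With p = 1 this is the single equation gamma(0) phi_1 = gamma(1):
  phi_hat_1 = gamma(1) / gamma(0) = 0.6333 / 2.1836 = 0.2900.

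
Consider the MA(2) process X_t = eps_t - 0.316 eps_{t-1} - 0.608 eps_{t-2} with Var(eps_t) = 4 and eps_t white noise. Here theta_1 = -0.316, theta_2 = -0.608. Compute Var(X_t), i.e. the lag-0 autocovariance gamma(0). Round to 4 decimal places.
\gamma(0) = 5.8781

For an MA(q) process X_t = eps_t + sum_i theta_i eps_{t-i} with
Var(eps_t) = sigma^2, the variance is
  gamma(0) = sigma^2 * (1 + sum_i theta_i^2).
  sum_i theta_i^2 = (-0.316)^2 + (-0.608)^2 = 0.099856 + 0.369664 = 0.46952.
  gamma(0) = 4 * (1 + 0.46952) = 4 * 1.46952 = 5.87808, which rounds to 5.8781.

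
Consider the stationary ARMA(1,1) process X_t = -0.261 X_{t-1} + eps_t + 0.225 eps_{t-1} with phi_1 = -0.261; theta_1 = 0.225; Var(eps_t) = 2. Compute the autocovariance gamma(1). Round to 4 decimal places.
\gamma(1) = -0.0727

Multiply the model equation by X_{t-k} and take expectations. With theta_0 = psi_0 = 1 and psi_j the MA(infinity) weights, this gives
  gamma(k) - sum_i phi_i gamma(k-i) = c_k,
  c_k = sigma^2 * sum_{j=k..q} theta_j psi_{j-k}   (c_k = 0 for k > q),
using gamma(-m) = gamma(m).
psi-weights needed (psi_j = theta_j + sum_i phi_i psi_{j-i}):
  psi_1 = theta_1 + phi_1 = 0.225 + (-0.261) = -0.036
Right-hand sides:
  c_0 = sigma^2 (1 + theta_1 psi_1) = 2 * (1 + (0.225)(-0.036)) = 2 * 0.9919 = 1.9838
  c_1 = sigma^2 theta_1 = 2 * (0.225) = 0.45
  c_2 = 0
Equations for k = 0 and k = 1 (AR order 1):
  gamma(0) = phi_1 gamma(1) + c_0
  gamma(1) = phi_1 gamma(0) + c_1
Substituting the second into the first: gamma(0) (1 - phi_1^2) = c_0 + phi_1 c_1, so
  gamma(0) = (c_0 + phi_1 c_1) / (1 - phi_1^2) = (1.9838 + (-0.261)(0.45)) / (1 - (-0.261)^2) = 1.86635 / 0.931879 = 2.002781.
  gamma(1) = phi_1 gamma(0) + c_1 = (-0.261)(2.002781) + (0.45) = -0.072726.
Therefore gamma(1) = -0.0727 (to 4 decimal places).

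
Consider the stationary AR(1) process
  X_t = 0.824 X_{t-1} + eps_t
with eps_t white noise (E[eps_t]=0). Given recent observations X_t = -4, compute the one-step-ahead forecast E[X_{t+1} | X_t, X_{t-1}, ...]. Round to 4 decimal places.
E[X_{t+1} \mid \mathcal F_t] = -3.2960

For an AR(p) model X_t = c + sum_i phi_i X_{t-i} + eps_t, the
one-step-ahead conditional mean is
  E[X_{t+1} | X_t, ...] = c + sum_i phi_i X_{t+1-i}.
Substitute known values:
  E[X_{t+1} | ...] = (0.824) * (-4)
                   = -3.2960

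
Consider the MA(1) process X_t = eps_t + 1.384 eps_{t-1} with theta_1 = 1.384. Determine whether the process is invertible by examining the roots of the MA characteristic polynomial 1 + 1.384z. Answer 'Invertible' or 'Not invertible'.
\text{Not invertible}

The MA(q) characteristic polynomial is P(z) = 1 + 1.384z.
Invertibility requires all roots to lie outside the unit circle, i.e. |z| > 1 for every root.
This is linear in z: 1 + (1.384) z = 0  =>  z = -1/(1.384) = -0.722543,  |z| = 0.722543.
Moduli of all roots: 0.7225.
All moduli strictly greater than 1? No.
Verdict: Not invertible.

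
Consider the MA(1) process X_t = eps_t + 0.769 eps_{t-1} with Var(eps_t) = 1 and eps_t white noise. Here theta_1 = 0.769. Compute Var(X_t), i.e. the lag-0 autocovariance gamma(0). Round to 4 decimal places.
\gamma(0) = 1.5914

For an MA(q) process X_t = eps_t + sum_i theta_i eps_{t-i} with
Var(eps_t) = sigma^2, the variance is
  gamma(0) = sigma^2 * (1 + sum_i theta_i^2).
  sum_i theta_i^2 = (0.769)^2 = 0.591361.
  gamma(0) = 1 * (1 + 0.591361) = 1 * 1.591361 = 1.591361, which rounds to 1.5914.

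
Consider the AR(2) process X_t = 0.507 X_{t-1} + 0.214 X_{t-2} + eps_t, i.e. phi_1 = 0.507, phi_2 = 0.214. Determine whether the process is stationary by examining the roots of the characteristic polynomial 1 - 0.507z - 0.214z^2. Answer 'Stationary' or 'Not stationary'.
\text{Stationary}

The AR(p) characteristic polynomial is P(z) = 1 - 0.507z - 0.214z^2.
Stationarity requires all roots to lie outside the unit circle, i.e. |z| > 1 for every root.
Set 1 + (-0.507) z + (-0.214) z^2 = 0, i.e. a z^2 + b z + c = 0 with a = -0.214, b = -0.507, c = 1.
Discriminant D = b^2 - 4ac = (-0.507)^2 - 4*(-0.214)*1 = 0.257049 - (-0.856) = 1.113049.
D >= 0, so the roots are real: z = (-b +/- sqrt(D)) / (2a) = (0.507 +/- 1.055011) / (-0.428).
  z_1 = (0.507 + 1.055011) / (-0.428) = -3.6496,   |z_1| = 3.6496.
  z_2 = (0.507 - 1.055011) / (-0.428) = 1.2804,   |z_2| = 1.2804.
Moduli of all roots: 3.6496, 1.2804.
All moduli strictly greater than 1? Yes.
Verdict: Stationary.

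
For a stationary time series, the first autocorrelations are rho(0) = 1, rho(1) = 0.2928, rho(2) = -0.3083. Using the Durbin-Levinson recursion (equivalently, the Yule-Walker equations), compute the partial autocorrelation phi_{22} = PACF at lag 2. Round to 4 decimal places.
\phi_{22} = -0.4310

The PACF at lag k is phi_{kk}, the last component of the solution
to the Yule-Walker system G_k phi = r_k where
  (G_k)_{ij} = rho(|i - j|), (r_k)_i = rho(i), i,j = 1..k.
Equivalently, Durbin-Levinson gives phi_{kk} iteratively:
  phi_{11} = rho(1)
  phi_{kk} = [rho(k) - sum_{j=1..k-1} phi_{k-1,j} rho(k-j)]
            / [1 - sum_{j=1..k-1} phi_{k-1,j} rho(j)],
  phi_{k,j} = phi_{k-1,j} - phi_{kk} phi_{k-1,k-j},  j = 1..k-1.
Step k = 1:
  phi_11 = rho(1) = 0.2928.
Step k = 2:
  phi_22 = [rho(2) - phi_11 rho(1)] / [1 - phi_11 rho(1)] = [-0.3083 - (0.2928)(0.2928)] / [1 - (0.2928)(0.2928)]
         = -0.39403184 / 0.91426816 = -0.431.
Therefore phi_{22} = -0.4310.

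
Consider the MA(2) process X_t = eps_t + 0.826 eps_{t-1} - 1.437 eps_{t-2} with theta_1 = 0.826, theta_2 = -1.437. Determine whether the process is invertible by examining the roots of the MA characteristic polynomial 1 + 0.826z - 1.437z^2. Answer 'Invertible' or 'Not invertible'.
\text{Not invertible}

The MA(q) characteristic polynomial is P(z) = 1 + 0.826z - 1.437z^2.
Invertibility requires all roots to lie outside the unit circle, i.e. |z| > 1 for every root.
Set 1 + (0.826) z + (-1.437) z^2 = 0, i.e. a z^2 + b z + c = 0 with a = -1.437, b = 0.826, c = 1.
Discriminant D = b^2 - 4ac = (0.826)^2 - 4*(-1.437)*1 = 0.682276 - (-5.748) = 6.430276.
D >= 0, so the roots are real: z = (-b +/- sqrt(D)) / (2a) = (-0.826 +/- 2.535799) / (-2.874).
  z_1 = (-0.826 + 2.535799) / (-2.874) = -0.5949,   |z_1| = 0.5949.
  z_2 = (-0.826 - 2.535799) / (-2.874) = 1.1697,   |z_2| = 1.1697.
Moduli of all roots: 0.5949, 1.1697.
All moduli strictly greater than 1? No.
Verdict: Not invertible.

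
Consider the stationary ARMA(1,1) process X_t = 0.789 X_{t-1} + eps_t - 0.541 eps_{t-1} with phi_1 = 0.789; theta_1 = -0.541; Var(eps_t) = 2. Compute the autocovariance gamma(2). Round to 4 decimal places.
\gamma(2) = 0.5942

Multiply the model equation by X_{t-k} and take expectations. With theta_0 = psi_0 = 1 and psi_j the MA(infinity) weights, this gives
  gamma(k) - sum_i phi_i gamma(k-i) = c_k,
  c_k = sigma^2 * sum_{j=k..q} theta_j psi_{j-k}   (c_k = 0 for k > q),
using gamma(-m) = gamma(m).
psi-weights needed (psi_j = theta_j + sum_i phi_i psi_{j-i}):
  psi_1 = theta_1 + phi_1 = -0.541 + (0.789) = 0.248
Right-hand sides:
  c_0 = sigma^2 (1 + theta_1 psi_1) = 2 * (1 + (-0.541)(0.248)) = 2 * 0.865832 = 1.731664
  c_1 = sigma^2 theta_1 = 2 * (-0.541) = -1.082
  c_2 = 0
Equations for k = 0 and k = 1 (AR order 1):
  gamma(0) = phi_1 gamma(1) + c_0
  gamma(1) = phi_1 gamma(0) + c_1
Substituting the second into the first: gamma(0) (1 - phi_1^2) = c_0 + phi_1 c_1, so
  gamma(0) = (c_0 + phi_1 c_1) / (1 - phi_1^2) = (1.731664 + (0.789)(-1.082)) / (1 - (0.789)^2) = 0.877966 / 0.377479 = 2.325867.
  gamma(1) = phi_1 gamma(0) + c_1 = (0.789)(2.325867) + (-1.082) = 0.753109.
For k = 2 (> q): gamma(2) = phi_1 gamma(1) = (0.789)(0.753109) = 0.594203.
Therefore gamma(2) = 0.5942 (to 4 decimal places).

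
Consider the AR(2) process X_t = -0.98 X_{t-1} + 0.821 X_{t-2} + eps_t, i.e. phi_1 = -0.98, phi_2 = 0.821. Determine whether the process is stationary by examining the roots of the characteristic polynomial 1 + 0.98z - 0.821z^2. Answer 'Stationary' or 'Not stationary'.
\text{Not stationary}

The AR(p) characteristic polynomial is P(z) = 1 + 0.98z - 0.821z^2.
Stationarity requires all roots to lie outside the unit circle, i.e. |z| > 1 for every root.
Set 1 + (0.98) z + (-0.821) z^2 = 0, i.e. a z^2 + b z + c = 0 with a = -0.821, b = 0.98, c = 1.
Discriminant D = b^2 - 4ac = (0.98)^2 - 4*(-0.821)*1 = 0.9604 - (-3.284) = 4.2444.
D >= 0, so the roots are real: z = (-b +/- sqrt(D)) / (2a) = (-0.98 +/- 2.060194) / (-1.642).
  z_1 = (-0.98 + 2.060194) / (-1.642) = -0.6579,   |z_1| = 0.6579.
  z_2 = (-0.98 - 2.060194) / (-1.642) = 1.8515,   |z_2| = 1.8515.
Moduli of all roots: 0.6579, 1.8515.
All moduli strictly greater than 1? No.
Verdict: Not stationary.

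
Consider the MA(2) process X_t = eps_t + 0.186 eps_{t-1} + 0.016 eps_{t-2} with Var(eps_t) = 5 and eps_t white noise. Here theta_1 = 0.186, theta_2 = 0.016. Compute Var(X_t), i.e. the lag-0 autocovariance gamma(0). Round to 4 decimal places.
\gamma(0) = 5.1743

For an MA(q) process X_t = eps_t + sum_i theta_i eps_{t-i} with
Var(eps_t) = sigma^2, the variance is
  gamma(0) = sigma^2 * (1 + sum_i theta_i^2).
  sum_i theta_i^2 = (0.186)^2 + (0.016)^2 = 0.034596 + 0.000256 = 0.034852.
  gamma(0) = 5 * (1 + 0.034852) = 5 * 1.034852 = 5.17426, which rounds to 5.1743.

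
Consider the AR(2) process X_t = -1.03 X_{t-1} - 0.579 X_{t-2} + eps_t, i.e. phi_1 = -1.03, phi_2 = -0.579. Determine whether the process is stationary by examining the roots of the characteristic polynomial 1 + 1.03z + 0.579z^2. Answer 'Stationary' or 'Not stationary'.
\text{Stationary}

The AR(p) characteristic polynomial is P(z) = 1 + 1.03z + 0.579z^2.
Stationarity requires all roots to lie outside the unit circle, i.e. |z| > 1 for every root.
Set 1 + (1.03) z + (0.579) z^2 = 0, i.e. a z^2 + b z + c = 0 with a = 0.579, b = 1.03, c = 1.
Discriminant D = b^2 - 4ac = (1.03)^2 - 4*(0.579)*1 = 1.0609 - (2.316) = -1.2551.
D < 0, so the roots are the complex-conjugate pair z = (-b +/- i sqrt(-D)) / (2a) = -0.8895 +/- 0.9675i.
For a conjugate pair |z|^2 = z * conj(z) = (product of roots) = c/a = 1/(0.579) = 1.727116, so |z| = sqrt(1.727116) = 1.3142 for both roots.
Moduli of all roots: 1.3142, 1.3142.
All moduli strictly greater than 1? Yes.
Verdict: Stationary.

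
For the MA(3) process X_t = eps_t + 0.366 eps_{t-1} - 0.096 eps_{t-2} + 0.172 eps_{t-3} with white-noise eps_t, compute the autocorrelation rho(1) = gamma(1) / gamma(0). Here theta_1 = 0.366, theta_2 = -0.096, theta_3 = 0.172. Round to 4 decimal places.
\rho(1) = 0.2680

For an MA(q) process with theta_0 = 1, the autocovariance is
  gamma(k) = sigma^2 * sum_{i=0..q-k} theta_i * theta_{i+k},
and rho(k) = gamma(k) / gamma(0). Sigma^2 cancels.
  numerator   = (1)*(0.366) + (0.366)*(-0.096) + (-0.096)*(0.172) = 0.314352.
  denominator = (1)^2 + (0.366)^2 + (-0.096)^2 + (0.172)^2 = 1.172756.
  rho(1) = 0.314352 / 1.172756 = 0.2680.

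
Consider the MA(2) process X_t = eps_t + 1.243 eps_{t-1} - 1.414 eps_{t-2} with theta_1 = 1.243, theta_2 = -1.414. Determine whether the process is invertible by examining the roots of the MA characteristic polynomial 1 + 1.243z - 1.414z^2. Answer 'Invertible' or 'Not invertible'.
\text{Not invertible}

The MA(q) characteristic polynomial is P(z) = 1 + 1.243z - 1.414z^2.
Invertibility requires all roots to lie outside the unit circle, i.e. |z| > 1 for every root.
Set 1 + (1.243) z + (-1.414) z^2 = 0, i.e. a z^2 + b z + c = 0 with a = -1.414, b = 1.243, c = 1.
Discriminant D = b^2 - 4ac = (1.243)^2 - 4*(-1.414)*1 = 1.545049 - (-5.656) = 7.201049.
D >= 0, so the roots are real: z = (-b +/- sqrt(D)) / (2a) = (-1.243 +/- 2.683477) / (-2.828).
  z_1 = (-1.243 + 2.683477) / (-2.828) = -0.5094,   |z_1| = 0.5094.
  z_2 = (-1.243 - 2.683477) / (-2.828) = 1.3884,   |z_2| = 1.3884.
Moduli of all roots: 0.5094, 1.3884.
All moduli strictly greater than 1? No.
Verdict: Not invertible.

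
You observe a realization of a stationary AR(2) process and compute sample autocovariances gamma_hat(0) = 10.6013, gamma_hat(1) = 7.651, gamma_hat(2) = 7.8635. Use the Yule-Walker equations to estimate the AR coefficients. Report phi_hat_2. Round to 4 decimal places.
\hat\phi_{2} = 0.4610

The Yule-Walker equations for an AR(p) process read, in matrix form,
  Gamma_p phi = r_p,   with   (Gamma_p)_{ij} = gamma(|i - j|),
                       (r_p)_i = gamma(i),   i,j = 1..p.
Substitute the sample gammas (Toeplitz matrix and right-hand side of size 2):
  Gamma_p = [[10.6013, 7.651], [7.651, 10.6013]]
  r_p     = [7.651, 7.8635]
Written out:
  10.6013 phi_1 + 7.651 phi_2 = 7.651
  7.651 phi_1 + 10.6013 phi_2 = 7.8635
Solve by Cramer's rule:
  det = gamma(0)^2 - gamma(1)^2 = (10.6013)^2 - (7.651)^2 = 112.38756169 - 58.537801 = 53.84976069
  phi_hat_1 = [gamma(1) gamma(0) - gamma(1) gamma(2)] / det = [(7.651)(10.6013) - (7.651)(7.8635)] / 53.84976069 = 20.9469078 / 53.84976069 = 0.389
  phi_hat_2 = [gamma(0) gamma(2) - gamma(1)^2] / det = [(10.6013)(7.8635) - (7.651)^2] / 53.84976069 = 24.82552155 / 53.84976069 = 0.461
So phi_hat = [0.3890, 0.4610].
Therefore phi_hat_2 = 0.4610.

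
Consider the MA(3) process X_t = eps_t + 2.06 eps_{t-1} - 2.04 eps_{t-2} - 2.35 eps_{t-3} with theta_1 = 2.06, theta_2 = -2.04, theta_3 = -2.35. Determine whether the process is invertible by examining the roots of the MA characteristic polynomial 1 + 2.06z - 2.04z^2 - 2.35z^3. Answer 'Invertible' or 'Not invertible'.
\text{Not invertible}

The MA(q) characteristic polynomial is P(z) = 1 + 2.06z - 2.04z^2 - 2.35z^3.
Invertibility requires all roots to lie outside the unit circle, i.e. |z| > 1 for every root.
Degree 3: look for a simple real root z0 first, then factor out (1 - z/z0) and solve the remaining quadratic.
Testing z0 = -0.4: P(-0.4) = 1 + (2.06)(-0.4) + (-2.04)(-0.4)^2 + (-2.35)(-0.4)^3
  = 1 + (-0.824) + (-0.3264) + (0.1504) = 0.  So z_0 = -0.4 is a root, |z_0| = 0.4.
Divide out the factor (1 + 2.5 z) = (1 - z/z0) (since 1/z0 = -2.5):
  P(z) = (1 + 2.5 z)(1 + (-0.44) z + (-0.94) z^2)
  [check: z-coef -0.44 - (-2.5) = 2.06; z^2-coef -0.94 - (-2.5)(-0.44) = -2.04; z^3-coef -(-2.5)(-0.94) = -2.35.]
Remaining roots from the quadratic factor 1 + (-0.44) z + (-0.94) z^2:
  Set 1 + (-0.44) z + (-0.94) z^2 = 0, i.e. a z^2 + b z + c = 0 with a = -0.94, b = -0.44, c = 1.
  Discriminant D = b^2 - 4ac = (-0.44)^2 - 4*(-0.94)*1 = 0.1936 - (-3.76) = 3.9536.
  D >= 0, so the roots are real: z = (-b +/- sqrt(D)) / (2a) = (0.44 +/- 1.988366) / (-1.88).
    z_1 = (0.44 + 1.988366) / (-1.88) = -1.2917,   |z_1| = 1.2917.
    z_2 = (0.44 - 1.988366) / (-1.88) = 0.8236,   |z_2| = 0.8236.
Moduli of all roots: 0.4000, 1.2917, 0.8236.
All moduli strictly greater than 1? No.
Verdict: Not invertible.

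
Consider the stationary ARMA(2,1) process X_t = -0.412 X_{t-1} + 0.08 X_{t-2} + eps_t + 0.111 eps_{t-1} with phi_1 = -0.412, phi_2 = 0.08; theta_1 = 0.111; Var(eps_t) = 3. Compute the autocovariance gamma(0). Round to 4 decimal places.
\gamma(0) = 3.4478

Multiply the model equation by X_{t-k} and take expectations. With theta_0 = psi_0 = 1 and psi_j the MA(infinity) weights, this gives
  gamma(k) - sum_i phi_i gamma(k-i) = c_k,
  c_k = sigma^2 * sum_{j=k..q} theta_j psi_{j-k}   (c_k = 0 for k > q),
using gamma(-m) = gamma(m).
psi-weights needed (psi_j = theta_j + sum_i phi_i psi_{j-i}):
  psi_1 = theta_1 + phi_1 = 0.111 + (-0.412) = -0.301
Right-hand sides:
  c_0 = sigma^2 (1 + theta_1 psi_1) = 3 * (1 + (0.111)(-0.301)) = 3 * 0.966589 = 2.899767
  c_1 = sigma^2 theta_1 = 3 * (0.111) = 0.333
  c_2 = 0
Equations for k = 0, 1, 2 (AR order 2, c_2 = 0):
  (E0) gamma(0) = phi_1 gamma(1) + phi_2 gamma(2) + c_0
  (E1) gamma(1) = phi_1 gamma(0) + phi_2 gamma(1) + c_1
  (E2) gamma(2) = phi_1 gamma(1) + phi_2 gamma(0)
From (E1): gamma(1) = A gamma(0) + B with
  A = phi_1 / (1 - phi_2) = -0.412 / 0.92 = -0.447826,   B = c_1 / (1 - phi_2) = 0.333 / 0.92 = 0.361957.
Insert (E2) into (E0): gamma(0) (1 - phi_2^2) = phi_1 (1 + phi_2) gamma(1) + c_0.
  phi_1 (1 + phi_2) = (-0.412)(1.08) = -0.44496,   1 - phi_2^2 = 0.9936.
Replace gamma(1) by A gamma(0) + B and collect gamma(0):
  gamma(0) [0.9936 - (-0.44496)(-0.447826)] = (-0.44496)(0.361957) + 2.899767
  gamma(0) * 0.794335 = 2.738711
  gamma(0) = 2.738711 / 0.794335 = 3.447802.
Therefore gamma(0) = 3.4478 (to 4 decimal places).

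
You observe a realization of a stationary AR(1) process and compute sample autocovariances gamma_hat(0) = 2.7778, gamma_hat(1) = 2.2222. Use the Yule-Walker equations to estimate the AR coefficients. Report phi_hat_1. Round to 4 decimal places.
\hat\phi_{1} = 0.8000

The Yule-Walker equations for an AR(p) process read, in matrix form,
  Gamma_p phi = r_p,   with   (Gamma_p)_{ij} = gamma(|i - j|),
                       (r_p)_i = gamma(i),   i,j = 1..p.
Substitute the sample gammas (Toeplitz matrix and right-hand side of size 1):
  Gamma_p = [[2.7778]]
  r_p     = [2.2222]
With p = 1 this is the single equation gamma(0) phi_1 = gamma(1):
  phi_hat_1 = gamma(1) / gamma(0) = 2.2222 / 2.7778 = 0.8000.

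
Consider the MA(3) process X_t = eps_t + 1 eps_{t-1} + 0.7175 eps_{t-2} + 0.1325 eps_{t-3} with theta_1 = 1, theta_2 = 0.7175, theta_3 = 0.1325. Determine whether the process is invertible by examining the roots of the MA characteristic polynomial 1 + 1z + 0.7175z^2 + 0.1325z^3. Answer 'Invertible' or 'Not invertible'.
\text{Invertible}

The MA(q) characteristic polynomial is P(z) = 1 + 1z + 0.7175z^2 + 0.1325z^3.
Invertibility requires all roots to lie outside the unit circle, i.e. |z| > 1 for every root.
Degree 3: look for a simple real root z0 first, then factor out (1 - z/z0) and solve the remaining quadratic.
Testing z0 = -4: P(-4) = 1 + (1)(-4) + (0.7175)(-4)^2 + (0.1325)(-4)^3
  = 1 + (-4) + (11.48) + (-8.48) = 0.  So z_0 = -4 is a root, |z_0| = 4.
Divide out the factor (1 + 0.25 z) = (1 - z/z0) (since 1/z0 = -0.25):
  P(z) = (1 + 0.25 z)(1 + (0.75) z + (0.53) z^2)
  [check: z-coef 0.75 - (-0.25) = 1; z^2-coef 0.53 - (-0.25)(0.75) = 0.7175; z^3-coef -(-0.25)(0.53) = 0.1325.]
Remaining roots from the quadratic factor 1 + (0.75) z + (0.53) z^2:
  Set 1 + (0.75) z + (0.53) z^2 = 0, i.e. a z^2 + b z + c = 0 with a = 0.53, b = 0.75, c = 1.
  Discriminant D = b^2 - 4ac = (0.75)^2 - 4*(0.53)*1 = 0.5625 - (2.12) = -1.5575.
  D < 0, so the roots are the complex-conjugate pair z = (-b +/- i sqrt(-D)) / (2a) = -0.7075 +/- 1.1774i.
  For a conjugate pair |z|^2 = z * conj(z) = (product of roots) = c/a = 1/(0.53) = 1.886792, so |z| = sqrt(1.886792) = 1.3736 for both roots.
Moduli of all roots: 4.0000, 1.3736, 1.3736.
All moduli strictly greater than 1? Yes.
Verdict: Invertible.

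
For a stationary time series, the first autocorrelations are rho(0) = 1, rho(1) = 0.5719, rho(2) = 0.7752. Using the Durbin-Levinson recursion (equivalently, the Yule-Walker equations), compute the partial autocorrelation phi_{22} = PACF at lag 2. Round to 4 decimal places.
\phi_{22} = 0.6659

The PACF at lag k is phi_{kk}, the last component of the solution
to the Yule-Walker system G_k phi = r_k where
  (G_k)_{ij} = rho(|i - j|), (r_k)_i = rho(i), i,j = 1..k.
Equivalently, Durbin-Levinson gives phi_{kk} iteratively:
  phi_{11} = rho(1)
  phi_{kk} = [rho(k) - sum_{j=1..k-1} phi_{k-1,j} rho(k-j)]
            / [1 - sum_{j=1..k-1} phi_{k-1,j} rho(j)],
  phi_{k,j} = phi_{k-1,j} - phi_{kk} phi_{k-1,k-j},  j = 1..k-1.
Step k = 1:
  phi_11 = rho(1) = 0.5719.
Step k = 2:
  phi_22 = [rho(2) - phi_11 rho(1)] / [1 - phi_11 rho(1)] = [0.7752 - (0.5719)(0.5719)] / [1 - (0.5719)(0.5719)]
         = 0.44813039 / 0.67293039 = 0.6659.
Therefore phi_{22} = 0.6659.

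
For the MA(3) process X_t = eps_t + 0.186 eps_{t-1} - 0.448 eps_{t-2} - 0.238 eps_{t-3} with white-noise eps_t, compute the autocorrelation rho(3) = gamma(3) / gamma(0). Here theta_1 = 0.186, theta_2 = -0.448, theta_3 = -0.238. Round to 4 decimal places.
\rho(3) = -0.1842

For an MA(q) process with theta_0 = 1, the autocovariance is
  gamma(k) = sigma^2 * sum_{i=0..q-k} theta_i * theta_{i+k},
and rho(k) = gamma(k) / gamma(0). Sigma^2 cancels.
  numerator   = (1)*(-0.238) = -0.238.
  denominator = (1)^2 + (0.186)^2 + (-0.448)^2 + (-0.238)^2 = 1.291944.
  rho(3) = -0.238 / 1.291944 = -0.1842.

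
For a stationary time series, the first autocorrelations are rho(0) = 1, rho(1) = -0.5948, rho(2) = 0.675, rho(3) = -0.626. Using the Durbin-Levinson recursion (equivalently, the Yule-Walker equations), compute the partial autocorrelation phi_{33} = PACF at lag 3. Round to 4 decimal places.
\phi_{33} = -0.2639

The PACF at lag k is phi_{kk}, the last component of the solution
to the Yule-Walker system G_k phi = r_k where
  (G_k)_{ij} = rho(|i - j|), (r_k)_i = rho(i), i,j = 1..k.
Equivalently, Durbin-Levinson gives phi_{kk} iteratively:
  phi_{11} = rho(1)
  phi_{kk} = [rho(k) - sum_{j=1..k-1} phi_{k-1,j} rho(k-j)]
            / [1 - sum_{j=1..k-1} phi_{k-1,j} rho(j)],
  phi_{k,j} = phi_{k-1,j} - phi_{kk} phi_{k-1,k-j},  j = 1..k-1.
Step k = 1:
  phi_11 = rho(1) = -0.5948.
Step k = 2:
  phi_22 = [rho(2) - phi_11 rho(1)] / [1 - phi_11 rho(1)] = [0.675 - (-0.5948)(-0.5948)] / [1 - (-0.5948)(-0.5948)]
         = 0.32121296 / 0.64621296 = 0.49707.
  Update: phi_21 = phi_11 - phi_22 phi_11 = -0.5948 - (0.49707)(-0.5948) = -0.299143.
Step k = 3:
  phi_33 = [rho(3) - phi_21 rho(2) - phi_22 rho(1)] / [1 - phi_21 rho(1) - phi_22 rho(2)]
    numerator   = -0.626 - (-0.299143)(0.675) - (0.49707)(-0.5948) = -0.12842143
    denominator = 1 - (-0.299143)(-0.5948) - (0.49707)(0.675) = 0.48654769
  phi_33 = -0.12842143 / 0.48654769 = -0.2639.
Therefore phi_{33} = -0.2639.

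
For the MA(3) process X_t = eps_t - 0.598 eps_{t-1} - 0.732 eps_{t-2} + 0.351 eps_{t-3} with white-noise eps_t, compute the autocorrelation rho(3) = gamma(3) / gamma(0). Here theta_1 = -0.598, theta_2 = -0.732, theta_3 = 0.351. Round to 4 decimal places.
\rho(3) = 0.1741

For an MA(q) process with theta_0 = 1, the autocovariance is
  gamma(k) = sigma^2 * sum_{i=0..q-k} theta_i * theta_{i+k},
and rho(k) = gamma(k) / gamma(0). Sigma^2 cancels.
  numerator   = (1)*(0.351) = 0.351.
  denominator = (1)^2 + (-0.598)^2 + (-0.732)^2 + (0.351)^2 = 2.016629.
  rho(3) = 0.351 / 2.016629 = 0.1741.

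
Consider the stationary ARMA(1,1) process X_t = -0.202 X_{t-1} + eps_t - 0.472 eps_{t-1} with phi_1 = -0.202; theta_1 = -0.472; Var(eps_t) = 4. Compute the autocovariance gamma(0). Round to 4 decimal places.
\gamma(0) = 5.8944

Multiply the model equation by X_{t-k} and take expectations. With theta_0 = psi_0 = 1 and psi_j the MA(infinity) weights, this gives
  gamma(k) - sum_i phi_i gamma(k-i) = c_k,
  c_k = sigma^2 * sum_{j=k..q} theta_j psi_{j-k}   (c_k = 0 for k > q),
using gamma(-m) = gamma(m).
psi-weights needed (psi_j = theta_j + sum_i phi_i psi_{j-i}):
  psi_1 = theta_1 + phi_1 = -0.472 + (-0.202) = -0.674
Right-hand sides:
  c_0 = sigma^2 (1 + theta_1 psi_1) = 4 * (1 + (-0.472)(-0.674)) = 4 * 1.318128 = 5.272512
  c_1 = sigma^2 theta_1 = 4 * (-0.472) = -1.888
  c_2 = 0
Equations for k = 0 and k = 1 (AR order 1):
  gamma(0) = phi_1 gamma(1) + c_0
  gamma(1) = phi_1 gamma(0) + c_1
Substituting the second into the first: gamma(0) (1 - phi_1^2) = c_0 + phi_1 c_1, so
  gamma(0) = (c_0 + phi_1 c_1) / (1 - phi_1^2) = (5.272512 + (-0.202)(-1.888)) / (1 - (-0.202)^2) = 5.653888 / 0.959196 = 5.894403.
Therefore gamma(0) = 5.8944 (to 4 decimal places).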